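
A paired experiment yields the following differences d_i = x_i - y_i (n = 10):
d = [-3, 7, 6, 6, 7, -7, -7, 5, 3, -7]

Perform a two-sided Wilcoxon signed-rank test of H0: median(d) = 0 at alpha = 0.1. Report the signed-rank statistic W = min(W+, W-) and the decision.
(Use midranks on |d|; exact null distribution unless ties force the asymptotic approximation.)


Step 1: Drop any zero differences (none here) and take |d_i|.
|d| = [3, 7, 6, 6, 7, 7, 7, 5, 3, 7]
Step 2: Midrank |d_i| (ties get averaged ranks).
ranks: |3|->1.5, |7|->8, |6|->4.5, |6|->4.5, |7|->8, |7|->8, |7|->8, |5|->3, |3|->1.5, |7|->8
Step 3: Attach original signs; sum ranks with positive sign and with negative sign.
W+ = 8 + 4.5 + 4.5 + 8 + 3 + 1.5 = 29.5
W- = 1.5 + 8 + 8 + 8 = 25.5
(Check: W+ + W- = 55 should equal n(n+1)/2 = 55.)
Step 4: Test statistic W = min(W+, W-) = 25.5.
Step 5: Ties in |d|, so use the tie-corrected normal approximation.
        E[W] = n(n+1)/4 = 10*11/4 = 27.5.
        Tie groups: |d|=3 (t=2), |d|=6 (t=2), |d|=7 (t=5); sum(t^3 - t) = 132.
        Var[W] = n(n+1)(2n+1)/24 - sum(t^3-t)/48 = 2310/24 - 132/48 = 93.5.
        z = (W - E[W]) / sqrt(Var[W]) = (25.5 - 27.5) / 9.6695 = -0.2068.
        Two-sided p = 2*Phi(z) = 0.836139.
Step 6: alpha = 0.1. fail to reject H0.

W+ = 29.5, W- = 25.5, W = min = 25.5, p = 0.836139, fail to reject H0.


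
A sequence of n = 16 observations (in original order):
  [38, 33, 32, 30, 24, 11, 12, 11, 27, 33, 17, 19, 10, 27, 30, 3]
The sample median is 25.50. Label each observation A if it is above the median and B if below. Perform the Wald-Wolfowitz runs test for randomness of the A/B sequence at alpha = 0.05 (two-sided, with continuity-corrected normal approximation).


Step 1: Compute median = 25.50; label A = above, B = below.
Labels in order: AAAABBBBAABBBAAB  (n_A = 8, n_B = 8)
Step 2: Count runs R = 6.
Step 3: Under H0 (random ordering), E[R] = 2*n_A*n_B/(n_A+n_B) + 1 = 2*8*8/16 + 1 = 9.0000.
        Var[R] = 2*n_A*n_B*(2*n_A*n_B - n_A - n_B) / ((n_A+n_B)^2 * (n_A+n_B-1)) = 14336/3840 = 3.7333.
        SD[R] = 1.9322.
Step 4: Continuity-corrected z = (R + 0.5 - E[R]) / SD[R] = (6 + 0.5 - 9.0000) / 1.9322 = -1.2939.
Step 5: Two-sided p-value via normal approximation = 2*(1 - Phi(|z|)) = 0.195709.
Step 6: alpha = 0.05. fail to reject H0.

R = 6, z = -1.2939, p = 0.195709, fail to reject H0.


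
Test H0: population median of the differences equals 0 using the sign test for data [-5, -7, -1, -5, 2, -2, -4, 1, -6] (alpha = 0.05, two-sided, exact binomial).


Step 1: Discard zero differences. Original n = 9; n_eff = number of nonzero differences = 9.
Nonzero differences (with sign): -5, -7, -1, -5, +2, -2, -4, +1, -6
Step 2: Count signs: positive = 2, negative = 7.
Step 3: Under H0: P(positive) = 0.5, so the number of positives S ~ Bin(9, 0.5).
Step 4: Two-sided exact p-value = sum of Bin(9,0.5) probabilities at or below the observed probability = 0.179688.
Step 5: alpha = 0.05. fail to reject H0.

n_eff = 9, pos = 2, neg = 7, p = 0.179688, fail to reject H0.


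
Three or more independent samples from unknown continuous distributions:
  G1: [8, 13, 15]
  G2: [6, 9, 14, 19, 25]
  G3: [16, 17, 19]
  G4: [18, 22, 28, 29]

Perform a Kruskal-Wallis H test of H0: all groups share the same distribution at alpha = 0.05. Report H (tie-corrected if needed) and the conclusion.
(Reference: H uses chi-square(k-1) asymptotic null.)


Step 1: Combine all N = 15 observations and assign midranks.
sorted (value, group, rank): (6,G2,1), (8,G1,2), (9,G2,3), (13,G1,4), (14,G2,5), (15,G1,6), (16,G3,7), (17,G3,8), (18,G4,9), (19,G2,10.5), (19,G3,10.5), (22,G4,12), (25,G2,13), (28,G4,14), (29,G4,15)
Step 2: Sum ranks within each group.
R_1 = 12 (n_1 = 3)
R_2 = 32.5 (n_2 = 5)
R_3 = 25.5 (n_3 = 3)
R_4 = 50 (n_4 = 4)
Step 3: H = 12/(N(N+1)) * sum(R_i^2/n_i) - 3(N+1)
     = 12/(15*16) * (12^2/3 + 32.5^2/5 + 25.5^2/3 + 50^2/4) - 3*16
     = 0.050000 * 1101 - 48
     = 7.050000.
Step 4: Ties present; correction factor C = 1 - 6/(15^3 - 15) = 0.998214. Corrected H = 7.050000 / 0.998214 = 7.062612.
Step 5: Under H0, H ~ chi^2(3); p-value = 0.069929.
Step 6: alpha = 0.05. fail to reject H0.

H = 7.0626, df = 3, p = 0.069929, fail to reject H0.


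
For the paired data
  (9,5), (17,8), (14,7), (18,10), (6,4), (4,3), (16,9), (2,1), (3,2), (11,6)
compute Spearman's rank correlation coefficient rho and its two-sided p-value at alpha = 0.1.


Step 1: Rank x and y separately (midranks; no ties here).
rank(x): 9->5, 17->9, 14->7, 18->10, 6->4, 4->3, 16->8, 2->1, 3->2, 11->6
rank(y): 5->5, 8->8, 7->7, 10->10, 4->4, 3->3, 9->9, 1->1, 2->2, 6->6
Step 2: d_i = R_x(i) - R_y(i); compute d_i^2.
  (5-5)^2=0, (9-8)^2=1, (7-7)^2=0, (10-10)^2=0, (4-4)^2=0, (3-3)^2=0, (8-9)^2=1, (1-1)^2=0, (2-2)^2=0, (6-6)^2=0
sum(d^2) = 2.
Step 3: rho = 1 - 6*2 / (10*(10^2 - 1)) = 1 - 12/990 = 0.987879.
Step 4: Under H0, t = rho * sqrt((n-2)/(1-rho^2)) = 18.0003 ~ t(8).
Step 5: Two-sided p-value from the t-distribution with 8 df = 0.000000.
Step 6: alpha = 0.1. reject H0.

rho = 0.9879, p = 0.000000, reject H0 at alpha = 0.1.


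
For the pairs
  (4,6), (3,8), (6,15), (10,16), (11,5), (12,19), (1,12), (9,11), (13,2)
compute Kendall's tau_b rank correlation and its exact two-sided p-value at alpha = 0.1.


Step 1: Enumerate the 36 unordered pairs (i,j) with i<j and classify each by sign(x_j-x_i) * sign(y_j-y_i).
  (1,2):dx=-1,dy=+2->D; (1,3):dx=+2,dy=+9->C; (1,4):dx=+6,dy=+10->C; (1,5):dx=+7,dy=-1->D
  (1,6):dx=+8,dy=+13->C; (1,7):dx=-3,dy=+6->D; (1,8):dx=+5,dy=+5->C; (1,9):dx=+9,dy=-4->D
  (2,3):dx=+3,dy=+7->C; (2,4):dx=+7,dy=+8->C; (2,5):dx=+8,dy=-3->D; (2,6):dx=+9,dy=+11->C
  (2,7):dx=-2,dy=+4->D; (2,8):dx=+6,dy=+3->C; (2,9):dx=+10,dy=-6->D; (3,4):dx=+4,dy=+1->C
  (3,5):dx=+5,dy=-10->D; (3,6):dx=+6,dy=+4->C; (3,7):dx=-5,dy=-3->C; (3,8):dx=+3,dy=-4->D
  (3,9):dx=+7,dy=-13->D; (4,5):dx=+1,dy=-11->D; (4,6):dx=+2,dy=+3->C; (4,7):dx=-9,dy=-4->C
  (4,8):dx=-1,dy=-5->C; (4,9):dx=+3,dy=-14->D; (5,6):dx=+1,dy=+14->C; (5,7):dx=-10,dy=+7->D
  (5,8):dx=-2,dy=+6->D; (5,9):dx=+2,dy=-3->D; (6,7):dx=-11,dy=-7->C; (6,8):dx=-3,dy=-8->C
  (6,9):dx=+1,dy=-17->D; (7,8):dx=+8,dy=-1->D; (7,9):dx=+12,dy=-10->D; (8,9):dx=+4,dy=-9->D
Step 2: C = 17, D = 19, total pairs = 36.
Step 3: tau = (C - D)/(n(n-1)/2) = (17 - 19)/36 = -0.055556.
Step 4: Exact two-sided p-value (enumerate n! = 362880 permutations of y under H0): p = 0.919455.
Step 5: alpha = 0.1. fail to reject H0.

tau_b = -0.0556 (C=17, D=19), p = 0.919455, fail to reject H0.


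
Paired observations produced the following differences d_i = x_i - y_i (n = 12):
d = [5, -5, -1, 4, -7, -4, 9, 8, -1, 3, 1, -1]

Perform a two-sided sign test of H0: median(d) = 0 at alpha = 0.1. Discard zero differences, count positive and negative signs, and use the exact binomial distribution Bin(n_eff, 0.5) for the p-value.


Step 1: Discard zero differences. Original n = 12; n_eff = number of nonzero differences = 12.
Nonzero differences (with sign): +5, -5, -1, +4, -7, -4, +9, +8, -1, +3, +1, -1
Step 2: Count signs: positive = 6, negative = 6.
Step 3: Under H0: P(positive) = 0.5, so the number of positives S ~ Bin(12, 0.5).
Step 4: Two-sided exact p-value = sum of Bin(12,0.5) probabilities at or below the observed probability = 1.000000.
Step 5: alpha = 0.1. fail to reject H0.

n_eff = 12, pos = 6, neg = 6, p = 1.000000, fail to reject H0.


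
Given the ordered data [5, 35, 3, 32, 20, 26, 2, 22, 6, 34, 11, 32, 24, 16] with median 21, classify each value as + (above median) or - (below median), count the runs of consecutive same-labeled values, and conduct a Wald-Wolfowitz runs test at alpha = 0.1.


Step 1: Compute median = 21; label A = above, B = below.
Labels in order: BABABABABABAAB  (n_A = 7, n_B = 7)
Step 2: Count runs R = 13.
Step 3: Under H0 (random ordering), E[R] = 2*n_A*n_B/(n_A+n_B) + 1 = 2*7*7/14 + 1 = 8.0000.
        Var[R] = 2*n_A*n_B*(2*n_A*n_B - n_A - n_B) / ((n_A+n_B)^2 * (n_A+n_B-1)) = 8232/2548 = 3.2308.
        SD[R] = 1.7974.
Step 4: Continuity-corrected z = (R - 0.5 - E[R]) / SD[R] = (13 - 0.5 - 8.0000) / 1.7974 = 2.5036.
Step 5: Two-sided p-value via normal approximation = 2*(1 - Phi(|z|)) = 0.012295.
Step 6: alpha = 0.1. reject H0.

R = 13, z = 2.5036, p = 0.012295, reject H0.


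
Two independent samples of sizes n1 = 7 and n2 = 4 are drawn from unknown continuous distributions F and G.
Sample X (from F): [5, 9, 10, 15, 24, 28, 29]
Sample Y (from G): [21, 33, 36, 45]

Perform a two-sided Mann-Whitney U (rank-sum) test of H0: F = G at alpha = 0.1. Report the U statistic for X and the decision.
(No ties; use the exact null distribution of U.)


Step 1: Combine and sort all 11 observations; assign midranks.
sorted (value, group): (5,X), (9,X), (10,X), (15,X), (21,Y), (24,X), (28,X), (29,X), (33,Y), (36,Y), (45,Y)
ranks: 5->1, 9->2, 10->3, 15->4, 21->5, 24->6, 28->7, 29->8, 33->9, 36->10, 45->11
Step 2: Rank sum for X: R1 = 1 + 2 + 3 + 4 + 6 + 7 + 8 = 31.
Step 3: U_X = R1 - n1(n1+1)/2 = 31 - 7*8/2 = 31 - 28 = 3.
       U_Y = n1*n2 - U_X = 28 - 3 = 25.
Step 4: No ties, so the exact null distribution of U (based on enumerating the C(11,7) = 330 equally likely rank assignments) gives the two-sided p-value.
Step 5: p-value = 0.042424; compare to alpha = 0.1. reject H0.

U_X = 3, p = 0.042424, reject H0 at alpha = 0.1.


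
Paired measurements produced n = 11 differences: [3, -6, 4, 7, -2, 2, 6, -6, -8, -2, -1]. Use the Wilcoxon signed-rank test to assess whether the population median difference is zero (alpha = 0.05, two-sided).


Step 1: Drop any zero differences (none here) and take |d_i|.
|d| = [3, 6, 4, 7, 2, 2, 6, 6, 8, 2, 1]
Step 2: Midrank |d_i| (ties get averaged ranks).
ranks: |3|->5, |6|->8, |4|->6, |7|->10, |2|->3, |2|->3, |6|->8, |6|->8, |8|->11, |2|->3, |1|->1
Step 3: Attach original signs; sum ranks with positive sign and with negative sign.
W+ = 5 + 6 + 10 + 3 + 8 = 32
W- = 8 + 3 + 8 + 11 + 3 + 1 = 34
(Check: W+ + W- = 66 should equal n(n+1)/2 = 66.)
Step 4: Test statistic W = min(W+, W-) = 32.
Step 5: Ties in |d|, so use the tie-corrected normal approximation.
        E[W] = n(n+1)/4 = 11*12/4 = 33.
        Tie groups: |d|=2 (t=3), |d|=6 (t=3); sum(t^3 - t) = 48.
        Var[W] = n(n+1)(2n+1)/24 - sum(t^3-t)/48 = 3036/24 - 48/48 = 125.5.
        z = (W - E[W]) / sqrt(Var[W]) = (32 - 33) / 11.2027 = -0.0893.
        Two-sided p = 2*Phi(z) = 0.928872.
Step 6: alpha = 0.05. fail to reject H0.

W+ = 32, W- = 34, W = min = 32, p = 0.928872, fail to reject H0.


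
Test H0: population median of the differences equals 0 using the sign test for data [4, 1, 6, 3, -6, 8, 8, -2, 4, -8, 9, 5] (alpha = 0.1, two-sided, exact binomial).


Step 1: Discard zero differences. Original n = 12; n_eff = number of nonzero differences = 12.
Nonzero differences (with sign): +4, +1, +6, +3, -6, +8, +8, -2, +4, -8, +9, +5
Step 2: Count signs: positive = 9, negative = 3.
Step 3: Under H0: P(positive) = 0.5, so the number of positives S ~ Bin(12, 0.5).
Step 4: Two-sided exact p-value = sum of Bin(12,0.5) probabilities at or below the observed probability = 0.145996.
Step 5: alpha = 0.1. fail to reject H0.

n_eff = 12, pos = 9, neg = 3, p = 0.145996, fail to reject H0.


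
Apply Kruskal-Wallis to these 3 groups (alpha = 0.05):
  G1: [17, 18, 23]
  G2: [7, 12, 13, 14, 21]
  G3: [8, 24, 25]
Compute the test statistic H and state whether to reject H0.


Step 1: Combine all N = 11 observations and assign midranks.
sorted (value, group, rank): (7,G2,1), (8,G3,2), (12,G2,3), (13,G2,4), (14,G2,5), (17,G1,6), (18,G1,7), (21,G2,8), (23,G1,9), (24,G3,10), (25,G3,11)
Step 2: Sum ranks within each group.
R_1 = 22 (n_1 = 3)
R_2 = 21 (n_2 = 5)
R_3 = 23 (n_3 = 3)
Step 3: H = 12/(N(N+1)) * sum(R_i^2/n_i) - 3(N+1)
     = 12/(11*12) * (22^2/3 + 21^2/5 + 23^2/3) - 3*12
     = 0.090909 * 425.867 - 36
     = 2.715152.
Step 4: No ties, so H is used without correction.
Step 5: Under H0, H ~ chi^2(2); p-value = 0.257284.
Step 6: alpha = 0.05. fail to reject H0.

H = 2.7152, df = 2, p = 0.257284, fail to reject H0.


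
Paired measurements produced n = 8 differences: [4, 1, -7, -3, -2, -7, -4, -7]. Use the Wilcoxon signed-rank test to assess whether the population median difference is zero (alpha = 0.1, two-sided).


Step 1: Drop any zero differences (none here) and take |d_i|.
|d| = [4, 1, 7, 3, 2, 7, 4, 7]
Step 2: Midrank |d_i| (ties get averaged ranks).
ranks: |4|->4.5, |1|->1, |7|->7, |3|->3, |2|->2, |7|->7, |4|->4.5, |7|->7
Step 3: Attach original signs; sum ranks with positive sign and with negative sign.
W+ = 4.5 + 1 = 5.5
W- = 7 + 3 + 2 + 7 + 4.5 + 7 = 30.5
(Check: W+ + W- = 36 should equal n(n+1)/2 = 36.)
Step 4: Test statistic W = min(W+, W-) = 5.5.
Step 5: Ties in |d|, so use the tie-corrected normal approximation.
        E[W] = n(n+1)/4 = 8*9/4 = 18.
        Tie groups: |d|=4 (t=2), |d|=7 (t=3); sum(t^3 - t) = 30.
        Var[W] = n(n+1)(2n+1)/24 - sum(t^3-t)/48 = 1224/24 - 30/48 = 50.375.
        z = (W - E[W]) / sqrt(Var[W]) = (5.5 - 18) / 7.0975 = -1.7612.
        Two-sided p = 2*Phi(z) = 0.078209.
Step 6: alpha = 0.1. reject H0.

W+ = 5.5, W- = 30.5, W = min = 5.5, p = 0.078209, reject H0.


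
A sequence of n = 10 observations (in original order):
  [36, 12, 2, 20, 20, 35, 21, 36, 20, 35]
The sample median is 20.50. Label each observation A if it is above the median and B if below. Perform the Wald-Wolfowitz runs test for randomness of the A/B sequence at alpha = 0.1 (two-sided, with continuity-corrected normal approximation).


Step 1: Compute median = 20.50; label A = above, B = below.
Labels in order: ABBBBAAABA  (n_A = 5, n_B = 5)
Step 2: Count runs R = 5.
Step 3: Under H0 (random ordering), E[R] = 2*n_A*n_B/(n_A+n_B) + 1 = 2*5*5/10 + 1 = 6.0000.
        Var[R] = 2*n_A*n_B*(2*n_A*n_B - n_A - n_B) / ((n_A+n_B)^2 * (n_A+n_B-1)) = 2000/900 = 2.2222.
        SD[R] = 1.4907.
Step 4: Continuity-corrected z = (R + 0.5 - E[R]) / SD[R] = (5 + 0.5 - 6.0000) / 1.4907 = -0.3354.
Step 5: Two-sided p-value via normal approximation = 2*(1 - Phi(|z|)) = 0.737316.
Step 6: alpha = 0.1. fail to reject H0.

R = 5, z = -0.3354, p = 0.737316, fail to reject H0.


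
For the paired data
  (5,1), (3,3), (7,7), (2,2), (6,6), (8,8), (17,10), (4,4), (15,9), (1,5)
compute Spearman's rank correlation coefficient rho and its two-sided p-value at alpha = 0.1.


Step 1: Rank x and y separately (midranks; no ties here).
rank(x): 5->5, 3->3, 7->7, 2->2, 6->6, 8->8, 17->10, 4->4, 15->9, 1->1
rank(y): 1->1, 3->3, 7->7, 2->2, 6->6, 8->8, 10->10, 4->4, 9->9, 5->5
Step 2: d_i = R_x(i) - R_y(i); compute d_i^2.
  (5-1)^2=16, (3-3)^2=0, (7-7)^2=0, (2-2)^2=0, (6-6)^2=0, (8-8)^2=0, (10-10)^2=0, (4-4)^2=0, (9-9)^2=0, (1-5)^2=16
sum(d^2) = 32.
Step 3: rho = 1 - 6*32 / (10*(10^2 - 1)) = 1 - 192/990 = 0.806061.
Step 4: Under H0, t = rho * sqrt((n-2)/(1-rho^2)) = 3.8522 ~ t(8).
Step 5: Two-sided p-value from the t-distribution with 8 df = 0.004862.
Step 6: alpha = 0.1. reject H0.

rho = 0.8061, p = 0.004862, reject H0 at alpha = 0.1.


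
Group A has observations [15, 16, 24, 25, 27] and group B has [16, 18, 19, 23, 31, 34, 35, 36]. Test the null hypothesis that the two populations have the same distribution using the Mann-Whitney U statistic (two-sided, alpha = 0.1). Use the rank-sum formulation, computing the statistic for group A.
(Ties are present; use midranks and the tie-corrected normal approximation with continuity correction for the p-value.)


Step 1: Combine and sort all 13 observations; assign midranks.
sorted (value, group): (15,X), (16,X), (16,Y), (18,Y), (19,Y), (23,Y), (24,X), (25,X), (27,X), (31,Y), (34,Y), (35,Y), (36,Y)
ranks: 15->1, 16->2.5, 16->2.5, 18->4, 19->5, 23->6, 24->7, 25->8, 27->9, 31->10, 34->11, 35->12, 36->13
Step 2: Rank sum for X: R1 = 1 + 2.5 + 7 + 8 + 9 = 27.5.
Step 3: U_X = R1 - n1(n1+1)/2 = 27.5 - 5*6/2 = 27.5 - 15 = 12.5.
       U_Y = n1*n2 - U_X = 40 - 12.5 = 27.5.
Step 4: Ties are present, so use the tie-corrected normal approximation (with continuity correction) for the p-value.
Step 5: p-value = 0.304842; compare to alpha = 0.1. fail to reject H0.

U_X = 12.5, p = 0.304842, fail to reject H0 at alpha = 0.1.


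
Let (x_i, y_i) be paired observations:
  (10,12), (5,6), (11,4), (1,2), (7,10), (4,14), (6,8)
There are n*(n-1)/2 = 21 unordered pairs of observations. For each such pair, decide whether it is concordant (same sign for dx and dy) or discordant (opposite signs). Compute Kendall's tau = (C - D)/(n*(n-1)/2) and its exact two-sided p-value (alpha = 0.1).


Step 1: Enumerate the 21 unordered pairs (i,j) with i<j and classify each by sign(x_j-x_i) * sign(y_j-y_i).
  (1,2):dx=-5,dy=-6->C; (1,3):dx=+1,dy=-8->D; (1,4):dx=-9,dy=-10->C; (1,5):dx=-3,dy=-2->C
  (1,6):dx=-6,dy=+2->D; (1,7):dx=-4,dy=-4->C; (2,3):dx=+6,dy=-2->D; (2,4):dx=-4,dy=-4->C
  (2,5):dx=+2,dy=+4->C; (2,6):dx=-1,dy=+8->D; (2,7):dx=+1,dy=+2->C; (3,4):dx=-10,dy=-2->C
  (3,5):dx=-4,dy=+6->D; (3,6):dx=-7,dy=+10->D; (3,7):dx=-5,dy=+4->D; (4,5):dx=+6,dy=+8->C
  (4,6):dx=+3,dy=+12->C; (4,7):dx=+5,dy=+6->C; (5,6):dx=-3,dy=+4->D; (5,7):dx=-1,dy=-2->C
  (6,7):dx=+2,dy=-6->D
Step 2: C = 12, D = 9, total pairs = 21.
Step 3: tau = (C - D)/(n(n-1)/2) = (12 - 9)/21 = 0.142857.
Step 4: Exact two-sided p-value (enumerate n! = 5040 permutations of y under H0): p = 0.772619.
Step 5: alpha = 0.1. fail to reject H0.

tau_b = 0.1429 (C=12, D=9), p = 0.772619, fail to reject H0.


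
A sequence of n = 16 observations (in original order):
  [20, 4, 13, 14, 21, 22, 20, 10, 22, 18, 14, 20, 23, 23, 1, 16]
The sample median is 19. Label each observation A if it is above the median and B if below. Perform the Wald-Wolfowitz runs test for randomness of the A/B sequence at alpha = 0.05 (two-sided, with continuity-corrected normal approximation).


Step 1: Compute median = 19; label A = above, B = below.
Labels in order: ABBBAAABABBAAABB  (n_A = 8, n_B = 8)
Step 2: Count runs R = 8.
Step 3: Under H0 (random ordering), E[R] = 2*n_A*n_B/(n_A+n_B) + 1 = 2*8*8/16 + 1 = 9.0000.
        Var[R] = 2*n_A*n_B*(2*n_A*n_B - n_A - n_B) / ((n_A+n_B)^2 * (n_A+n_B-1)) = 14336/3840 = 3.7333.
        SD[R] = 1.9322.
Step 4: Continuity-corrected z = (R + 0.5 - E[R]) / SD[R] = (8 + 0.5 - 9.0000) / 1.9322 = -0.2588.
Step 5: Two-sided p-value via normal approximation = 2*(1 - Phi(|z|)) = 0.795809.
Step 6: alpha = 0.05. fail to reject H0.

R = 8, z = -0.2588, p = 0.795809, fail to reject H0.


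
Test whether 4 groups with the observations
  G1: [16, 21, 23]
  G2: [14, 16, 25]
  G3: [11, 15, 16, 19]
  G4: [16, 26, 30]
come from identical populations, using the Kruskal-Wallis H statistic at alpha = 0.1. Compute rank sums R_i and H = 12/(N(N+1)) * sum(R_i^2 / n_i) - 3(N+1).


Step 1: Combine all N = 13 observations and assign midranks.
sorted (value, group, rank): (11,G3,1), (14,G2,2), (15,G3,3), (16,G1,5.5), (16,G2,5.5), (16,G3,5.5), (16,G4,5.5), (19,G3,8), (21,G1,9), (23,G1,10), (25,G2,11), (26,G4,12), (30,G4,13)
Step 2: Sum ranks within each group.
R_1 = 24.5 (n_1 = 3)
R_2 = 18.5 (n_2 = 3)
R_3 = 17.5 (n_3 = 4)
R_4 = 30.5 (n_4 = 3)
Step 3: H = 12/(N(N+1)) * sum(R_i^2/n_i) - 3(N+1)
     = 12/(13*14) * (24.5^2/3 + 18.5^2/3 + 17.5^2/4 + 30.5^2/3) - 3*14
     = 0.065934 * 700.812 - 42
     = 4.207418.
Step 4: Ties present; correction factor C = 1 - 60/(13^3 - 13) = 0.972527. Corrected H = 4.207418 / 0.972527 = 4.326271.
Step 5: Under H0, H ~ chi^2(3); p-value = 0.228320.
Step 6: alpha = 0.1. fail to reject H0.

H = 4.3263, df = 3, p = 0.228320, fail to reject H0.


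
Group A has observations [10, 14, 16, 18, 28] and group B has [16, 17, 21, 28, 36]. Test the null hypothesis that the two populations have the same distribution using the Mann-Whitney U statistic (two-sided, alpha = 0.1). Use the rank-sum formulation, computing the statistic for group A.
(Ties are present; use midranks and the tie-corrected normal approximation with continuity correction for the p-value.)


Step 1: Combine and sort all 10 observations; assign midranks.
sorted (value, group): (10,X), (14,X), (16,X), (16,Y), (17,Y), (18,X), (21,Y), (28,X), (28,Y), (36,Y)
ranks: 10->1, 14->2, 16->3.5, 16->3.5, 17->5, 18->6, 21->7, 28->8.5, 28->8.5, 36->10
Step 2: Rank sum for X: R1 = 1 + 2 + 3.5 + 6 + 8.5 = 21.
Step 3: U_X = R1 - n1(n1+1)/2 = 21 - 5*6/2 = 21 - 15 = 6.
       U_Y = n1*n2 - U_X = 25 - 6 = 19.
Step 4: Ties are present, so use the tie-corrected normal approximation (with continuity correction) for the p-value.
Step 5: p-value = 0.207300; compare to alpha = 0.1. fail to reject H0.

U_X = 6, p = 0.207300, fail to reject H0 at alpha = 0.1.


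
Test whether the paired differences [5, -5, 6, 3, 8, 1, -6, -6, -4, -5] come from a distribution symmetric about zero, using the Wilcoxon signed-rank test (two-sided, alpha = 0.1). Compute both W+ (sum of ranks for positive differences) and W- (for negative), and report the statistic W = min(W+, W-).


Step 1: Drop any zero differences (none here) and take |d_i|.
|d| = [5, 5, 6, 3, 8, 1, 6, 6, 4, 5]
Step 2: Midrank |d_i| (ties get averaged ranks).
ranks: |5|->5, |5|->5, |6|->8, |3|->2, |8|->10, |1|->1, |6|->8, |6|->8, |4|->3, |5|->5
Step 3: Attach original signs; sum ranks with positive sign and with negative sign.
W+ = 5 + 8 + 2 + 10 + 1 = 26
W- = 5 + 8 + 8 + 3 + 5 = 29
(Check: W+ + W- = 55 should equal n(n+1)/2 = 55.)
Step 4: Test statistic W = min(W+, W-) = 26.
Step 5: Ties in |d|, so use the tie-corrected normal approximation.
        E[W] = n(n+1)/4 = 10*11/4 = 27.5.
        Tie groups: |d|=5 (t=3), |d|=6 (t=3); sum(t^3 - t) = 48.
        Var[W] = n(n+1)(2n+1)/24 - sum(t^3-t)/48 = 2310/24 - 48/48 = 95.25.
        z = (W - E[W]) / sqrt(Var[W]) = (26 - 27.5) / 9.7596 = -0.1537.
        Two-sided p = 2*Phi(z) = 0.877850.
Step 6: alpha = 0.1. fail to reject H0.

W+ = 26, W- = 29, W = min = 26, p = 0.877850, fail to reject H0.


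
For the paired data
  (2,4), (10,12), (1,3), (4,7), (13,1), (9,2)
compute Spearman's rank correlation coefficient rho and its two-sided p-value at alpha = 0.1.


Step 1: Rank x and y separately (midranks; no ties here).
rank(x): 2->2, 10->5, 1->1, 4->3, 13->6, 9->4
rank(y): 4->4, 12->6, 3->3, 7->5, 1->1, 2->2
Step 2: d_i = R_x(i) - R_y(i); compute d_i^2.
  (2-4)^2=4, (5-6)^2=1, (1-3)^2=4, (3-5)^2=4, (6-1)^2=25, (4-2)^2=4
sum(d^2) = 42.
Step 3: rho = 1 - 6*42 / (6*(6^2 - 1)) = 1 - 252/210 = -0.200000.
Step 4: Under H0, t = rho * sqrt((n-2)/(1-rho^2)) = -0.4082 ~ t(4).
Step 5: Two-sided p-value from the t-distribution with 4 df = 0.704000.
Step 6: alpha = 0.1. fail to reject H0.

rho = -0.2000, p = 0.704000, fail to reject H0 at alpha = 0.1.


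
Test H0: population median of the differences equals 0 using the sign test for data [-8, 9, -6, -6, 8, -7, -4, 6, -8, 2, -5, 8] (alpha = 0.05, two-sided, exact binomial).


Step 1: Discard zero differences. Original n = 12; n_eff = number of nonzero differences = 12.
Nonzero differences (with sign): -8, +9, -6, -6, +8, -7, -4, +6, -8, +2, -5, +8
Step 2: Count signs: positive = 5, negative = 7.
Step 3: Under H0: P(positive) = 0.5, so the number of positives S ~ Bin(12, 0.5).
Step 4: Two-sided exact p-value = sum of Bin(12,0.5) probabilities at or below the observed probability = 0.774414.
Step 5: alpha = 0.05. fail to reject H0.

n_eff = 12, pos = 5, neg = 7, p = 0.774414, fail to reject H0.


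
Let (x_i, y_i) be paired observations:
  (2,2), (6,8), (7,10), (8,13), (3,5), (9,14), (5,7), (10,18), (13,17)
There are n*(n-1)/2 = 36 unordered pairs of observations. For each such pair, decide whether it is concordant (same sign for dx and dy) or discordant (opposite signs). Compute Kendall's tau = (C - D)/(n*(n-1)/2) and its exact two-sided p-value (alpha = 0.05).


Step 1: Enumerate the 36 unordered pairs (i,j) with i<j and classify each by sign(x_j-x_i) * sign(y_j-y_i).
  (1,2):dx=+4,dy=+6->C; (1,3):dx=+5,dy=+8->C; (1,4):dx=+6,dy=+11->C; (1,5):dx=+1,dy=+3->C
  (1,6):dx=+7,dy=+12->C; (1,7):dx=+3,dy=+5->C; (1,8):dx=+8,dy=+16->C; (1,9):dx=+11,dy=+15->C
  (2,3):dx=+1,dy=+2->C; (2,4):dx=+2,dy=+5->C; (2,5):dx=-3,dy=-3->C; (2,6):dx=+3,dy=+6->C
  (2,7):dx=-1,dy=-1->C; (2,8):dx=+4,dy=+10->C; (2,9):dx=+7,dy=+9->C; (3,4):dx=+1,dy=+3->C
  (3,5):dx=-4,dy=-5->C; (3,6):dx=+2,dy=+4->C; (3,7):dx=-2,dy=-3->C; (3,8):dx=+3,dy=+8->C
  (3,9):dx=+6,dy=+7->C; (4,5):dx=-5,dy=-8->C; (4,6):dx=+1,dy=+1->C; (4,7):dx=-3,dy=-6->C
  (4,8):dx=+2,dy=+5->C; (4,9):dx=+5,dy=+4->C; (5,6):dx=+6,dy=+9->C; (5,7):dx=+2,dy=+2->C
  (5,8):dx=+7,dy=+13->C; (5,9):dx=+10,dy=+12->C; (6,7):dx=-4,dy=-7->C; (6,8):dx=+1,dy=+4->C
  (6,9):dx=+4,dy=+3->C; (7,8):dx=+5,dy=+11->C; (7,9):dx=+8,dy=+10->C; (8,9):dx=+3,dy=-1->D
Step 2: C = 35, D = 1, total pairs = 36.
Step 3: tau = (C - D)/(n(n-1)/2) = (35 - 1)/36 = 0.944444.
Step 4: Exact two-sided p-value (enumerate n! = 362880 permutations of y under H0): p = 0.000050.
Step 5: alpha = 0.05. reject H0.

tau_b = 0.9444 (C=35, D=1), p = 0.000050, reject H0.


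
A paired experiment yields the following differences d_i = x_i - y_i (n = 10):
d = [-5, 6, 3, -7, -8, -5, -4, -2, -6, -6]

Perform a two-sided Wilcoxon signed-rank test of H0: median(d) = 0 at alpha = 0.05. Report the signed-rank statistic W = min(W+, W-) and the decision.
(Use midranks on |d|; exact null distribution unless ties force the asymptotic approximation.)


Step 1: Drop any zero differences (none here) and take |d_i|.
|d| = [5, 6, 3, 7, 8, 5, 4, 2, 6, 6]
Step 2: Midrank |d_i| (ties get averaged ranks).
ranks: |5|->4.5, |6|->7, |3|->2, |7|->9, |8|->10, |5|->4.5, |4|->3, |2|->1, |6|->7, |6|->7
Step 3: Attach original signs; sum ranks with positive sign and with negative sign.
W+ = 7 + 2 = 9
W- = 4.5 + 9 + 10 + 4.5 + 3 + 1 + 7 + 7 = 46
(Check: W+ + W- = 55 should equal n(n+1)/2 = 55.)
Step 4: Test statistic W = min(W+, W-) = 9.
Step 5: Ties in |d|, so use the tie-corrected normal approximation.
        E[W] = n(n+1)/4 = 10*11/4 = 27.5.
        Tie groups: |d|=5 (t=2), |d|=6 (t=3); sum(t^3 - t) = 30.
        Var[W] = n(n+1)(2n+1)/24 - sum(t^3-t)/48 = 2310/24 - 30/48 = 95.625.
        z = (W - E[W]) / sqrt(Var[W]) = (9 - 27.5) / 9.7788 = -1.8918.
        Two-sided p = 2*Phi(z) = 0.058511.
Step 6: alpha = 0.05. fail to reject H0.

W+ = 9, W- = 46, W = min = 9, p = 0.058511, fail to reject H0.


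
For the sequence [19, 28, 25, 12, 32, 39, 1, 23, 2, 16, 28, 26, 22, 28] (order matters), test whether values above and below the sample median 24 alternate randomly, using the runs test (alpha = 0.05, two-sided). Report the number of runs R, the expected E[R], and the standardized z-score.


Step 1: Compute median = 24; label A = above, B = below.
Labels in order: BAABAABBBBAABA  (n_A = 7, n_B = 7)
Step 2: Count runs R = 8.
Step 3: Under H0 (random ordering), E[R] = 2*n_A*n_B/(n_A+n_B) + 1 = 2*7*7/14 + 1 = 8.0000.
        Var[R] = 2*n_A*n_B*(2*n_A*n_B - n_A - n_B) / ((n_A+n_B)^2 * (n_A+n_B-1)) = 8232/2548 = 3.2308.
        SD[R] = 1.7974.
Step 4: R = E[R], so z = 0 with no continuity correction.
Step 5: Two-sided p-value via normal approximation = 2*(1 - Phi(|z|)) = 1.000000.
Step 6: alpha = 0.05. fail to reject H0.

R = 8, z = 0.0000, p = 1.000000, fail to reject H0.


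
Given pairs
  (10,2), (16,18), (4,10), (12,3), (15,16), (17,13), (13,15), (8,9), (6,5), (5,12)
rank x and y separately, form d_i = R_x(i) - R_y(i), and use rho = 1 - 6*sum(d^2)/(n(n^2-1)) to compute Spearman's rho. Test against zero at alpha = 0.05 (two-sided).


Step 1: Rank x and y separately (midranks; no ties here).
rank(x): 10->5, 16->9, 4->1, 12->6, 15->8, 17->10, 13->7, 8->4, 6->3, 5->2
rank(y): 2->1, 18->10, 10->5, 3->2, 16->9, 13->7, 15->8, 9->4, 5->3, 12->6
Step 2: d_i = R_x(i) - R_y(i); compute d_i^2.
  (5-1)^2=16, (9-10)^2=1, (1-5)^2=16, (6-2)^2=16, (8-9)^2=1, (10-7)^2=9, (7-8)^2=1, (4-4)^2=0, (3-3)^2=0, (2-6)^2=16
sum(d^2) = 76.
Step 3: rho = 1 - 6*76 / (10*(10^2 - 1)) = 1 - 456/990 = 0.539394.
Step 4: Under H0, t = rho * sqrt((n-2)/(1-rho^2)) = 1.8118 ~ t(8).
Step 5: Two-sided p-value from the t-distribution with 8 df = 0.107593.
Step 6: alpha = 0.05. fail to reject H0.

rho = 0.5394, p = 0.107593, fail to reject H0 at alpha = 0.05.


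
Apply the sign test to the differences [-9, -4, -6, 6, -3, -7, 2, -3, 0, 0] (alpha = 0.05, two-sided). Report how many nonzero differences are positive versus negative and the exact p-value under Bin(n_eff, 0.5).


Step 1: Discard zero differences. Original n = 10; n_eff = number of nonzero differences = 8.
Nonzero differences (with sign): -9, -4, -6, +6, -3, -7, +2, -3
Step 2: Count signs: positive = 2, negative = 6.
Step 3: Under H0: P(positive) = 0.5, so the number of positives S ~ Bin(8, 0.5).
Step 4: Two-sided exact p-value = sum of Bin(8,0.5) probabilities at or below the observed probability = 0.289062.
Step 5: alpha = 0.05. fail to reject H0.

n_eff = 8, pos = 2, neg = 6, p = 0.289062, fail to reject H0.


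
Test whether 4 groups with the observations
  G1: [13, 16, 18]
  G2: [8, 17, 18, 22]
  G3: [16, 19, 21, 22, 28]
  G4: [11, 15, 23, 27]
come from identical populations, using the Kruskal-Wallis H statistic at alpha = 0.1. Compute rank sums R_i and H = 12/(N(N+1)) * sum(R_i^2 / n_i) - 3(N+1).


Step 1: Combine all N = 16 observations and assign midranks.
sorted (value, group, rank): (8,G2,1), (11,G4,2), (13,G1,3), (15,G4,4), (16,G1,5.5), (16,G3,5.5), (17,G2,7), (18,G1,8.5), (18,G2,8.5), (19,G3,10), (21,G3,11), (22,G2,12.5), (22,G3,12.5), (23,G4,14), (27,G4,15), (28,G3,16)
Step 2: Sum ranks within each group.
R_1 = 17 (n_1 = 3)
R_2 = 29 (n_2 = 4)
R_3 = 55 (n_3 = 5)
R_4 = 35 (n_4 = 4)
Step 3: H = 12/(N(N+1)) * sum(R_i^2/n_i) - 3(N+1)
     = 12/(16*17) * (17^2/3 + 29^2/4 + 55^2/5 + 35^2/4) - 3*17
     = 0.044118 * 1217.83 - 51
     = 2.727941.
Step 4: Ties present; correction factor C = 1 - 18/(16^3 - 16) = 0.995588. Corrected H = 2.727941 / 0.995588 = 2.740030.
Step 5: Under H0, H ~ chi^2(3); p-value = 0.433467.
Step 6: alpha = 0.1. fail to reject H0.

H = 2.7400, df = 3, p = 0.433467, fail to reject H0.


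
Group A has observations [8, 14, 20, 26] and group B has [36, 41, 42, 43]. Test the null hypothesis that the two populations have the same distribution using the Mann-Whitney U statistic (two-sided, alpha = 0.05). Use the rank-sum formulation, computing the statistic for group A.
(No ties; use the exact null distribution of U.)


Step 1: Combine and sort all 8 observations; assign midranks.
sorted (value, group): (8,X), (14,X), (20,X), (26,X), (36,Y), (41,Y), (42,Y), (43,Y)
ranks: 8->1, 14->2, 20->3, 26->4, 36->5, 41->6, 42->7, 43->8
Step 2: Rank sum for X: R1 = 1 + 2 + 3 + 4 = 10.
Step 3: U_X = R1 - n1(n1+1)/2 = 10 - 4*5/2 = 10 - 10 = 0.
       U_Y = n1*n2 - U_X = 16 - 0 = 16.
Step 4: No ties, so the exact null distribution of U (based on enumerating the C(8,4) = 70 equally likely rank assignments) gives the two-sided p-value.
Step 5: p-value = 0.028571; compare to alpha = 0.05. reject H0.

U_X = 0, p = 0.028571, reject H0 at alpha = 0.05.


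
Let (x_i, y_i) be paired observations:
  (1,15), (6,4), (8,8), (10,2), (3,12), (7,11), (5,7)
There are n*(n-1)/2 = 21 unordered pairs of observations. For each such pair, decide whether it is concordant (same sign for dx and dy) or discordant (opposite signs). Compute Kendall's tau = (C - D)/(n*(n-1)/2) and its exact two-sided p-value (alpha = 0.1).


Step 1: Enumerate the 21 unordered pairs (i,j) with i<j and classify each by sign(x_j-x_i) * sign(y_j-y_i).
  (1,2):dx=+5,dy=-11->D; (1,3):dx=+7,dy=-7->D; (1,4):dx=+9,dy=-13->D; (1,5):dx=+2,dy=-3->D
  (1,6):dx=+6,dy=-4->D; (1,7):dx=+4,dy=-8->D; (2,3):dx=+2,dy=+4->C; (2,4):dx=+4,dy=-2->D
  (2,5):dx=-3,dy=+8->D; (2,6):dx=+1,dy=+7->C; (2,7):dx=-1,dy=+3->D; (3,4):dx=+2,dy=-6->D
  (3,5):dx=-5,dy=+4->D; (3,6):dx=-1,dy=+3->D; (3,7):dx=-3,dy=-1->C; (4,5):dx=-7,dy=+10->D
  (4,6):dx=-3,dy=+9->D; (4,7):dx=-5,dy=+5->D; (5,6):dx=+4,dy=-1->D; (5,7):dx=+2,dy=-5->D
  (6,7):dx=-2,dy=-4->C
Step 2: C = 4, D = 17, total pairs = 21.
Step 3: tau = (C - D)/(n(n-1)/2) = (4 - 17)/21 = -0.619048.
Step 4: Exact two-sided p-value (enumerate n! = 5040 permutations of y under H0): p = 0.069048.
Step 5: alpha = 0.1. reject H0.

tau_b = -0.6190 (C=4, D=17), p = 0.069048, reject H0.


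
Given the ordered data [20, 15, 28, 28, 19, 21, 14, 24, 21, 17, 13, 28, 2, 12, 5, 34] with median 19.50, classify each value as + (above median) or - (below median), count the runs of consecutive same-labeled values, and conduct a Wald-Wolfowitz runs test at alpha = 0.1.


Step 1: Compute median = 19.50; label A = above, B = below.
Labels in order: ABAABABAABBABBBA  (n_A = 8, n_B = 8)
Step 2: Count runs R = 11.
Step 3: Under H0 (random ordering), E[R] = 2*n_A*n_B/(n_A+n_B) + 1 = 2*8*8/16 + 1 = 9.0000.
        Var[R] = 2*n_A*n_B*(2*n_A*n_B - n_A - n_B) / ((n_A+n_B)^2 * (n_A+n_B-1)) = 14336/3840 = 3.7333.
        SD[R] = 1.9322.
Step 4: Continuity-corrected z = (R - 0.5 - E[R]) / SD[R] = (11 - 0.5 - 9.0000) / 1.9322 = 0.7763.
Step 5: Two-sided p-value via normal approximation = 2*(1 - Phi(|z|)) = 0.437558.
Step 6: alpha = 0.1. fail to reject H0.

R = 11, z = 0.7763, p = 0.437558, fail to reject H0.


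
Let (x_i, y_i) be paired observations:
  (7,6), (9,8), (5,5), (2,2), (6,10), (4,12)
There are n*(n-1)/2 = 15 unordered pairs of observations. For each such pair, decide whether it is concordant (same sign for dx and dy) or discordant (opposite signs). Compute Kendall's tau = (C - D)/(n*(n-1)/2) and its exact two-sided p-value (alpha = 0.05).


Step 1: Enumerate the 15 unordered pairs (i,j) with i<j and classify each by sign(x_j-x_i) * sign(y_j-y_i).
  (1,2):dx=+2,dy=+2->C; (1,3):dx=-2,dy=-1->C; (1,4):dx=-5,dy=-4->C; (1,5):dx=-1,dy=+4->D
  (1,6):dx=-3,dy=+6->D; (2,3):dx=-4,dy=-3->C; (2,4):dx=-7,dy=-6->C; (2,5):dx=-3,dy=+2->D
  (2,6):dx=-5,dy=+4->D; (3,4):dx=-3,dy=-3->C; (3,5):dx=+1,dy=+5->C; (3,6):dx=-1,dy=+7->D
  (4,5):dx=+4,dy=+8->C; (4,6):dx=+2,dy=+10->C; (5,6):dx=-2,dy=+2->D
Step 2: C = 9, D = 6, total pairs = 15.
Step 3: tau = (C - D)/(n(n-1)/2) = (9 - 6)/15 = 0.200000.
Step 4: Exact two-sided p-value (enumerate n! = 720 permutations of y under H0): p = 0.719444.
Step 5: alpha = 0.05. fail to reject H0.

tau_b = 0.2000 (C=9, D=6), p = 0.719444, fail to reject H0.


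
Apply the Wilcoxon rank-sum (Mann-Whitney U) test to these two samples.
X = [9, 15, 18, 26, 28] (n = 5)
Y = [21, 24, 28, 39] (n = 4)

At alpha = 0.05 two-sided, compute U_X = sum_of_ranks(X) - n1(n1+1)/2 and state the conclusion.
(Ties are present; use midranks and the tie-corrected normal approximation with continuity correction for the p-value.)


Step 1: Combine and sort all 9 observations; assign midranks.
sorted (value, group): (9,X), (15,X), (18,X), (21,Y), (24,Y), (26,X), (28,X), (28,Y), (39,Y)
ranks: 9->1, 15->2, 18->3, 21->4, 24->5, 26->6, 28->7.5, 28->7.5, 39->9
Step 2: Rank sum for X: R1 = 1 + 2 + 3 + 6 + 7.5 = 19.5.
Step 3: U_X = R1 - n1(n1+1)/2 = 19.5 - 5*6/2 = 19.5 - 15 = 4.5.
       U_Y = n1*n2 - U_X = 20 - 4.5 = 15.5.
Step 4: Ties are present, so use the tie-corrected normal approximation (with continuity correction) for the p-value.
Step 5: p-value = 0.218742; compare to alpha = 0.05. fail to reject H0.

U_X = 4.5, p = 0.218742, fail to reject H0 at alpha = 0.05.


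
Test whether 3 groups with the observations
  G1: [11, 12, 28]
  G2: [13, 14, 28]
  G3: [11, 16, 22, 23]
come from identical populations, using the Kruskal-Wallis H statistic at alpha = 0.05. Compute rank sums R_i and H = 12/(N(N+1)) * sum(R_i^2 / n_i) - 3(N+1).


Step 1: Combine all N = 10 observations and assign midranks.
sorted (value, group, rank): (11,G1,1.5), (11,G3,1.5), (12,G1,3), (13,G2,4), (14,G2,5), (16,G3,6), (22,G3,7), (23,G3,8), (28,G1,9.5), (28,G2,9.5)
Step 2: Sum ranks within each group.
R_1 = 14 (n_1 = 3)
R_2 = 18.5 (n_2 = 3)
R_3 = 22.5 (n_3 = 4)
Step 3: H = 12/(N(N+1)) * sum(R_i^2/n_i) - 3(N+1)
     = 12/(10*11) * (14^2/3 + 18.5^2/3 + 22.5^2/4) - 3*11
     = 0.109091 * 305.979 - 33
     = 0.379545.
Step 4: Ties present; correction factor C = 1 - 12/(10^3 - 10) = 0.987879. Corrected H = 0.379545 / 0.987879 = 0.384202.
Step 5: Under H0, H ~ chi^2(2); p-value = 0.825223.
Step 6: alpha = 0.05. fail to reject H0.

H = 0.3842, df = 2, p = 0.825223, fail to reject H0.


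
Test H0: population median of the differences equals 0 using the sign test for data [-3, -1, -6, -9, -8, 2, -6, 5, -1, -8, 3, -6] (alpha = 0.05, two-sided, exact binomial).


Step 1: Discard zero differences. Original n = 12; n_eff = number of nonzero differences = 12.
Nonzero differences (with sign): -3, -1, -6, -9, -8, +2, -6, +5, -1, -8, +3, -6
Step 2: Count signs: positive = 3, negative = 9.
Step 3: Under H0: P(positive) = 0.5, so the number of positives S ~ Bin(12, 0.5).
Step 4: Two-sided exact p-value = sum of Bin(12,0.5) probabilities at or below the observed probability = 0.145996.
Step 5: alpha = 0.05. fail to reject H0.

n_eff = 12, pos = 3, neg = 9, p = 0.145996, fail to reject H0.


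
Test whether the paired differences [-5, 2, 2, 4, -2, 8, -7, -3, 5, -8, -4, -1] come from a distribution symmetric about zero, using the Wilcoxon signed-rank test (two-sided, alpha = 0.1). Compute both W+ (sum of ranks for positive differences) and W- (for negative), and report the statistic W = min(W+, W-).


Step 1: Drop any zero differences (none here) and take |d_i|.
|d| = [5, 2, 2, 4, 2, 8, 7, 3, 5, 8, 4, 1]
Step 2: Midrank |d_i| (ties get averaged ranks).
ranks: |5|->8.5, |2|->3, |2|->3, |4|->6.5, |2|->3, |8|->11.5, |7|->10, |3|->5, |5|->8.5, |8|->11.5, |4|->6.5, |1|->1
Step 3: Attach original signs; sum ranks with positive sign and with negative sign.
W+ = 3 + 3 + 6.5 + 11.5 + 8.5 = 32.5
W- = 8.5 + 3 + 10 + 5 + 11.5 + 6.5 + 1 = 45.5
(Check: W+ + W- = 78 should equal n(n+1)/2 = 78.)
Step 4: Test statistic W = min(W+, W-) = 32.5.
Step 5: Ties in |d|, so use the tie-corrected normal approximation.
        E[W] = n(n+1)/4 = 12*13/4 = 39.
        Tie groups: |d|=2 (t=3), |d|=4 (t=2), |d|=5 (t=2), |d|=8 (t=2); sum(t^3 - t) = 42.
        Var[W] = n(n+1)(2n+1)/24 - sum(t^3-t)/48 = 3900/24 - 42/48 = 161.625.
        z = (W - E[W]) / sqrt(Var[W]) = (32.5 - 39) / 12.7132 = -0.5113.
        Two-sided p = 2*Phi(z) = 0.609155.
Step 6: alpha = 0.1. fail to reject H0.

W+ = 32.5, W- = 45.5, W = min = 32.5, p = 0.609155, fail to reject H0.


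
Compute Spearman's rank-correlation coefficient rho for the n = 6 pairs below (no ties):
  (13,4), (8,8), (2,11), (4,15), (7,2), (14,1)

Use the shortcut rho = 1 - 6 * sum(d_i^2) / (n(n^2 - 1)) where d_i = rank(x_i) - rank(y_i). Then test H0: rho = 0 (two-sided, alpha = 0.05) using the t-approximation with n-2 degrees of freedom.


Step 1: Rank x and y separately (midranks; no ties here).
rank(x): 13->5, 8->4, 2->1, 4->2, 7->3, 14->6
rank(y): 4->3, 8->4, 11->5, 15->6, 2->2, 1->1
Step 2: d_i = R_x(i) - R_y(i); compute d_i^2.
  (5-3)^2=4, (4-4)^2=0, (1-5)^2=16, (2-6)^2=16, (3-2)^2=1, (6-1)^2=25
sum(d^2) = 62.
Step 3: rho = 1 - 6*62 / (6*(6^2 - 1)) = 1 - 372/210 = -0.771429.
Step 4: Under H0, t = rho * sqrt((n-2)/(1-rho^2)) = -2.4247 ~ t(4).
Step 5: Two-sided p-value from the t-distribution with 4 df = 0.072397.
Step 6: alpha = 0.05. fail to reject H0.

rho = -0.7714, p = 0.072397, fail to reject H0 at alpha = 0.05.


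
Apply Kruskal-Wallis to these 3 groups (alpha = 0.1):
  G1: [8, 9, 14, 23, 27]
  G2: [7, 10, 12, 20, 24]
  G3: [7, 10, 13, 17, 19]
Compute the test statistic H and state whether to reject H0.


Step 1: Combine all N = 15 observations and assign midranks.
sorted (value, group, rank): (7,G2,1.5), (7,G3,1.5), (8,G1,3), (9,G1,4), (10,G2,5.5), (10,G3,5.5), (12,G2,7), (13,G3,8), (14,G1,9), (17,G3,10), (19,G3,11), (20,G2,12), (23,G1,13), (24,G2,14), (27,G1,15)
Step 2: Sum ranks within each group.
R_1 = 44 (n_1 = 5)
R_2 = 40 (n_2 = 5)
R_3 = 36 (n_3 = 5)
Step 3: H = 12/(N(N+1)) * sum(R_i^2/n_i) - 3(N+1)
     = 12/(15*16) * (44^2/5 + 40^2/5 + 36^2/5) - 3*16
     = 0.050000 * 966.4 - 48
     = 0.320000.
Step 4: Ties present; correction factor C = 1 - 12/(15^3 - 15) = 0.996429. Corrected H = 0.320000 / 0.996429 = 0.321147.
Step 5: Under H0, H ~ chi^2(2); p-value = 0.851655.
Step 6: alpha = 0.1. fail to reject H0.

H = 0.3211, df = 2, p = 0.851655, fail to reject H0.


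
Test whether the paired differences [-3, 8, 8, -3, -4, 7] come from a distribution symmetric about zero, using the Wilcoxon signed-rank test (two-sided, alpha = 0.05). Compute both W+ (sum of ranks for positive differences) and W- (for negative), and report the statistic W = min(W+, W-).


Step 1: Drop any zero differences (none here) and take |d_i|.
|d| = [3, 8, 8, 3, 4, 7]
Step 2: Midrank |d_i| (ties get averaged ranks).
ranks: |3|->1.5, |8|->5.5, |8|->5.5, |3|->1.5, |4|->3, |7|->4
Step 3: Attach original signs; sum ranks with positive sign and with negative sign.
W+ = 5.5 + 5.5 + 4 = 15
W- = 1.5 + 1.5 + 3 = 6
(Check: W+ + W- = 21 should equal n(n+1)/2 = 21.)
Step 4: Test statistic W = min(W+, W-) = 6.
Step 5: Ties in |d|, so use the tie-corrected normal approximation.
        E[W] = n(n+1)/4 = 6*7/4 = 10.5.
        Tie groups: |d|=3 (t=2), |d|=8 (t=2); sum(t^3 - t) = 12.
        Var[W] = n(n+1)(2n+1)/24 - sum(t^3-t)/48 = 546/24 - 12/48 = 22.5.
        z = (W - E[W]) / sqrt(Var[W]) = (6 - 10.5) / 4.7434 = -0.9487.
        Two-sided p = 2*Phi(z) = 0.342782.
Step 6: alpha = 0.05. fail to reject H0.

W+ = 15, W- = 6, W = min = 6, p = 0.342782, fail to reject H0.
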